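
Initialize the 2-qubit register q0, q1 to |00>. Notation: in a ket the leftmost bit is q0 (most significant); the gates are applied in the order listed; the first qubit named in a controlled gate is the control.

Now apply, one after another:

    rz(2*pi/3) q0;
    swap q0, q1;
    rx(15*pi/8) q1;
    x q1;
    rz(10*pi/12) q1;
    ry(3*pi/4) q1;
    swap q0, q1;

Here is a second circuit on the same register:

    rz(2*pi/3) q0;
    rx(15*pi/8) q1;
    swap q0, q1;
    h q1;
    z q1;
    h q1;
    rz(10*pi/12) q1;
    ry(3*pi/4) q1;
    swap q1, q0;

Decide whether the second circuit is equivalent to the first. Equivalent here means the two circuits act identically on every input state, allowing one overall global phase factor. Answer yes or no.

No — the two circuits implement different unitaries, even allowing a global phase.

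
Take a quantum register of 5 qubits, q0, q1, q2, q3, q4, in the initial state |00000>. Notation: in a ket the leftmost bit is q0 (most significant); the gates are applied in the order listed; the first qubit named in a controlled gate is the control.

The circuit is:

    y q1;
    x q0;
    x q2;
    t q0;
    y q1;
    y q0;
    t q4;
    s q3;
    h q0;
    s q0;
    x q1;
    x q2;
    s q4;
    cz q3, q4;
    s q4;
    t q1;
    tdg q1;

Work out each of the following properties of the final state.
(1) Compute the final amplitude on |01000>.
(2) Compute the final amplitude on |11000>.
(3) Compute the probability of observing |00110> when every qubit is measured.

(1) |01000> carries amplitude -sqrt(2)*exp(3*I*pi/4)/2 in the final state.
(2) The final state's coefficient on |11000> equals sqrt(2)*exp(I*pi/4)/2.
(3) Outcome |00110> occurs with probability 0.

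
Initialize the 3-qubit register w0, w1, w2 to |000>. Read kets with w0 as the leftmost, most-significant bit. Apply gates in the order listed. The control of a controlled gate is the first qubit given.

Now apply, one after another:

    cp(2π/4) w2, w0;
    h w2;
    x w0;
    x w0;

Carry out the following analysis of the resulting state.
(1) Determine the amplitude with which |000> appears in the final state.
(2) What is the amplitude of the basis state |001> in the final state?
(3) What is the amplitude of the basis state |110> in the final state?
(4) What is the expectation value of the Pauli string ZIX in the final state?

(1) The final state's coefficient on |000> equals sqrt(2)/2. Key observation: steps 3-4 multiply out to the identity, so the circuit reduces to the remaining gates.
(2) The amplitude on |001> is sqrt(2)/2.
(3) The amplitude on |110> is 0.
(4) In the final state, ZIX has expectation 1.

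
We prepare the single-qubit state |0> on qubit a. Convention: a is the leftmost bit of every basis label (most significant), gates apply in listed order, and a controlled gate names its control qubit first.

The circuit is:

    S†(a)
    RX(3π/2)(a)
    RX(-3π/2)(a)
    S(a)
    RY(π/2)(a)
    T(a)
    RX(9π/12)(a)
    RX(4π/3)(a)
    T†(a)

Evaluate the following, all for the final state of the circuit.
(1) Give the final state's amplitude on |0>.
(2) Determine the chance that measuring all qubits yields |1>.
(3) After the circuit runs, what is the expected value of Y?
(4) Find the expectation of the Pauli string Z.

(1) |0> carries amplitude -sqrt(6*sqrt(2) + 12)/8 - sqrt(4 - 2*sqrt(2))/8 - sqrt(12 - 6*sqrt(2))*exp(3*I*pi/4)/8 + sqrt(2*sqrt(2) + 4)*exp(3*I*pi/4)/8 in the final state. Key observation: steps 1-4 multiply out to the identity, so the circuit reduces to the remaining gates.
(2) The probability of measuring |1> is 5/8 - sqrt(3)/8.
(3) The observable Y averages to -1/2 + sqrt(2)/8 + sqrt(6)/8.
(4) The expectation value of Z is -1/4 + sqrt(3)/4.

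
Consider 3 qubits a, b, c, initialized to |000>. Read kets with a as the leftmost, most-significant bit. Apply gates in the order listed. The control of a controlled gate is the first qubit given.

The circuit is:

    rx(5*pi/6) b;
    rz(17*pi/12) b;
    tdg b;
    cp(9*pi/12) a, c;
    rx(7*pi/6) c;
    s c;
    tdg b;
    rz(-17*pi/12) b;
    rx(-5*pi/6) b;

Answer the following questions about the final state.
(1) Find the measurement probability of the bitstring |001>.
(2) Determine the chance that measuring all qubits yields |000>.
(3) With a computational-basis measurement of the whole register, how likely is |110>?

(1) Outcome |001> occurs with probability 7*sqrt(3)/32 + 7/16.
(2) A full measurement returns |000> with probability 7/16 - 7*sqrt(3)/32.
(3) Outcome |110> occurs with probability 0.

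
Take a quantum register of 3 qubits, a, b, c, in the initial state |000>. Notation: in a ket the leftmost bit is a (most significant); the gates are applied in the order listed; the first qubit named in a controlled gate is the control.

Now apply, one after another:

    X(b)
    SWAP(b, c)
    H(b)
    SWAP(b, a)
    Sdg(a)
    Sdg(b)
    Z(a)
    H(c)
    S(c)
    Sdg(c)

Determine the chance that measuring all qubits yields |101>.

The probability of measuring |101> is 1/4.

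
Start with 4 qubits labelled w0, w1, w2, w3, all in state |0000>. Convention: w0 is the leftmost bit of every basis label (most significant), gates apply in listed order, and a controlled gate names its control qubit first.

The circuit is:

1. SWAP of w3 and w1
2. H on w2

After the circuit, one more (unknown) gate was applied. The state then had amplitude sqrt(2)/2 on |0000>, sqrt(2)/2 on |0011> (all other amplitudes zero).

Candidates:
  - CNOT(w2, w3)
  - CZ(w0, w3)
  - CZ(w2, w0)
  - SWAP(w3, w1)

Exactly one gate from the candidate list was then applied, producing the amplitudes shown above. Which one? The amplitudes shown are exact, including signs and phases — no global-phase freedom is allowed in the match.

The applied gate was CNOT(w2, w3).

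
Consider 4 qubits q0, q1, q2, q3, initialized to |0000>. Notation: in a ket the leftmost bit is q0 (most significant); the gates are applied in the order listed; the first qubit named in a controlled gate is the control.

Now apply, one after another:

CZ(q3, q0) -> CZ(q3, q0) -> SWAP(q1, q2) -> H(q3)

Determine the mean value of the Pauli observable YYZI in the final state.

In the final state, YYZI has expectation 0. Key observation: gates 1-2 undo each other exactly, leaving only the rest of the circuit to track.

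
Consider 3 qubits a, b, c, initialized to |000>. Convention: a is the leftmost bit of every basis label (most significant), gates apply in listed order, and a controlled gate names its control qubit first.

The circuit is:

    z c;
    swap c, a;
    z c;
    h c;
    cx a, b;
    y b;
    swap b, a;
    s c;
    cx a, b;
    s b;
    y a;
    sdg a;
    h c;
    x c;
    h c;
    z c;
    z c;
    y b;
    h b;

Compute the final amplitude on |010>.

The amplitude on |010> is 1/2. Key observation: gates 13-16 undo each other exactly, leaving only the rest of the circuit to track.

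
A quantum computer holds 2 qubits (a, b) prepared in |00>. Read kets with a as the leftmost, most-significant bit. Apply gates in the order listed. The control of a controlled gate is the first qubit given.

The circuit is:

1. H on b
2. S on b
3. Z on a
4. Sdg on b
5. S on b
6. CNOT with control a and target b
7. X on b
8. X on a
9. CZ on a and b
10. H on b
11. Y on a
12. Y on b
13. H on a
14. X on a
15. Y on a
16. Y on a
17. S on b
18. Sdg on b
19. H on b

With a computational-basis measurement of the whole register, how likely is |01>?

Outcome |01> occurs with probability 1/4.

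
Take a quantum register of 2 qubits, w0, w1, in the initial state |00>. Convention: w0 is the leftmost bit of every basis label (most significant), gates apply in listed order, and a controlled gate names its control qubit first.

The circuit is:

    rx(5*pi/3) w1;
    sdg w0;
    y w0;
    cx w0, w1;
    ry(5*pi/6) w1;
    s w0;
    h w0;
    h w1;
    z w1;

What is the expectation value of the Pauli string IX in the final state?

In the final state, IX has expectation -sqrt(3)/4.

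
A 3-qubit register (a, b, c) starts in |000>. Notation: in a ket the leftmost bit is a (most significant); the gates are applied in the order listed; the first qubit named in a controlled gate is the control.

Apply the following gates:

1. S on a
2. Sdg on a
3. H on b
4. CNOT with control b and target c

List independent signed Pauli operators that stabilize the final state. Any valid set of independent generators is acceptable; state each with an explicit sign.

The stabilizer group can be generated by +IXX, +ZII, +IZZ, among other valid generating sets. Key observation: the block from step 1 through step 2 cancels to the identity and can be dropped.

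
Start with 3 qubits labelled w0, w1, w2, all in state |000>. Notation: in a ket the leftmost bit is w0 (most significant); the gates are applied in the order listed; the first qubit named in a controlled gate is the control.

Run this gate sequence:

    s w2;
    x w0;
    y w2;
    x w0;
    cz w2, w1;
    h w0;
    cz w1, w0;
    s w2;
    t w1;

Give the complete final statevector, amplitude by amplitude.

The resulting statevector has amplitude -sqrt(2)/2 on |001>, -sqrt(2)/2 on |101>, and 0 on every other basis state.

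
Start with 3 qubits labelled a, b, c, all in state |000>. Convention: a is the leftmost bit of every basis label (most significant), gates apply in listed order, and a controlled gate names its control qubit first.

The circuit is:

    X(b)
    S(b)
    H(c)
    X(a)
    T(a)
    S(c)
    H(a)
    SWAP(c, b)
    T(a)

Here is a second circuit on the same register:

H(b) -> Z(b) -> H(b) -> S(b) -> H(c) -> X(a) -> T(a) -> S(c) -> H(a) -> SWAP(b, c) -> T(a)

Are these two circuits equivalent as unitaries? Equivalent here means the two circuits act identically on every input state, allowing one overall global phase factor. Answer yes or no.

Yes, they are equivalent — the unitaries differ by at most a global phase.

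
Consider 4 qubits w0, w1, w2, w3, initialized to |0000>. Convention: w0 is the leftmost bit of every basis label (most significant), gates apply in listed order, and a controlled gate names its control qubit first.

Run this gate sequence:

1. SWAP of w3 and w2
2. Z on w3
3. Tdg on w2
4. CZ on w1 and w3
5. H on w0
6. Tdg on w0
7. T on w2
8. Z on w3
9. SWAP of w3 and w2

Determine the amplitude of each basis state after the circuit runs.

The resulting statevector has amplitude sqrt(2)/2 on |0000>, -sqrt(2)*exp(3*I*pi/4)/2 on |1000>, and 0 on every other basis state.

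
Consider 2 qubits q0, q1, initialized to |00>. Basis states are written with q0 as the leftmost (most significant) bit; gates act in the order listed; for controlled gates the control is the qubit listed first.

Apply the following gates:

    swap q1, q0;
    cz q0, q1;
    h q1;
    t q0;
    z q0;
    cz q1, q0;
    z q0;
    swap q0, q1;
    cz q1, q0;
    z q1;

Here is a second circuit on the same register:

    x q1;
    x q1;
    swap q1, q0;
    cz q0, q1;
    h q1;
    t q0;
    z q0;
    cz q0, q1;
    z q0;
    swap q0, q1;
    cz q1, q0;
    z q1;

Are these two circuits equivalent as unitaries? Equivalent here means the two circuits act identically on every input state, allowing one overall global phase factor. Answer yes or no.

Yes: on every input state the two circuits agree up to one overall phase factor.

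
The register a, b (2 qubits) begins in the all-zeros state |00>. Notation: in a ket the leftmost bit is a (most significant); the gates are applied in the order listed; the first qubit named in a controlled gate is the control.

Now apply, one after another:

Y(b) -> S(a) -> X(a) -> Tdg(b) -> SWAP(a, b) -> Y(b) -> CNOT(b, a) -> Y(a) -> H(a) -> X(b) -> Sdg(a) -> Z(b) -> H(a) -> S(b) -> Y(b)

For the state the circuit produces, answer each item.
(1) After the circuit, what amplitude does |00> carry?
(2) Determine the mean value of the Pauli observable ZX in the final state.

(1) The amplitude on |00> is sqrt(2)/2.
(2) The observable ZX averages to 0.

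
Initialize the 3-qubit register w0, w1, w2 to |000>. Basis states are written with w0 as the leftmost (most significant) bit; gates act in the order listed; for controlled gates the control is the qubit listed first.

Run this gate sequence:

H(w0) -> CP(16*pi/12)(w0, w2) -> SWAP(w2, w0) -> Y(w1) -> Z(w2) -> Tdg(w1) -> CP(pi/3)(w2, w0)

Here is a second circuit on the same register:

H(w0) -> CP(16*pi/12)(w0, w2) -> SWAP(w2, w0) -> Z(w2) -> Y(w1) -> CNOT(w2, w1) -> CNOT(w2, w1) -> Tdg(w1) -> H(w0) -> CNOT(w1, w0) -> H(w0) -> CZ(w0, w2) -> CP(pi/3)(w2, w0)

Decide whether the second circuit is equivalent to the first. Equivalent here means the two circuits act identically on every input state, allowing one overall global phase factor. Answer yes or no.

No — the two circuits implement different unitaries, even allowing a global phase.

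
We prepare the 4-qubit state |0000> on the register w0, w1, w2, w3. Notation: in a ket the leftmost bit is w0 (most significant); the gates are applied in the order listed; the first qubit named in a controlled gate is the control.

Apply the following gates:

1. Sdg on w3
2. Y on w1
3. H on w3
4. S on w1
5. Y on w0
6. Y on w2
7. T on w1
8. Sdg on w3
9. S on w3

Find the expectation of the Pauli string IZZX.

The observable IZZX averages to 1.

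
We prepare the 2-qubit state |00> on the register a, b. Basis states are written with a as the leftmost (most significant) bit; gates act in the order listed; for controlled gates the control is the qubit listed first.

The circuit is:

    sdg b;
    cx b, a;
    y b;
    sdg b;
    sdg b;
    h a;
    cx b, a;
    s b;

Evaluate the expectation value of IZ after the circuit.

The observable IZ averages to -1.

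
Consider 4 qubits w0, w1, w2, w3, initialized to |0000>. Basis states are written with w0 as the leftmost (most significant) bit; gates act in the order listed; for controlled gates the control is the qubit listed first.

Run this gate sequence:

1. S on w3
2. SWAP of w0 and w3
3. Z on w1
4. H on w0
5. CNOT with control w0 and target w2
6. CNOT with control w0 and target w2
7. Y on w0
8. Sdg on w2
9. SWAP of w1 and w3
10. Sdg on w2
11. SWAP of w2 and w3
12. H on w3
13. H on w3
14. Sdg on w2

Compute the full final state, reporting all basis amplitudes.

The final amplitudes are -sqrt(2)*I/2 on |0000>, sqrt(2)*I/2 on |1000>, and 0 on every other basis state. Key observation: steps 5-6 multiply out to the identity, so the circuit reduces to the remaining gates.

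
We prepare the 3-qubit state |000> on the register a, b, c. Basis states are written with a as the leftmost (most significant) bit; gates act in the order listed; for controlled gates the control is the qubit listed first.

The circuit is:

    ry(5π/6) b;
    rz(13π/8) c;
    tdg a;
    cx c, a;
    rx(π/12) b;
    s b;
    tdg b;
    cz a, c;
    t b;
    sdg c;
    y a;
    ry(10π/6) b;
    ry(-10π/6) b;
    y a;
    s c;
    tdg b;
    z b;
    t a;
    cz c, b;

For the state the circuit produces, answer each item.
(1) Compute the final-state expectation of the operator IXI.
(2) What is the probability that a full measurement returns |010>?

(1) In the final state, IXI has expectation -sqrt(2)/4 - sqrt(3)/8 + 3/8.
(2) Outcome |010> occurs with probability sqrt(6)/16 + 3*sqrt(2)/16 + 1/2.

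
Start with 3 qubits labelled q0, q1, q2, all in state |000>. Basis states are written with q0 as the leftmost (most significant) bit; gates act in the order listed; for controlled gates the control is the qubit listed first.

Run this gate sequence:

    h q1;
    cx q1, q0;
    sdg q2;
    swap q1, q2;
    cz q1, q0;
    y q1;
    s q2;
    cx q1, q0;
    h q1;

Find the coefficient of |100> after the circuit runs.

|100> carries amplitude I/2 in the final state.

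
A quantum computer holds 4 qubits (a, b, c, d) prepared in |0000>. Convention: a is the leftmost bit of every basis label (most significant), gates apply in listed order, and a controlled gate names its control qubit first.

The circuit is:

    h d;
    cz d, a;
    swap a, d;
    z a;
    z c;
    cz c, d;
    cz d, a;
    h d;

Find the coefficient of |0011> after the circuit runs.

|0011> carries amplitude 0 in the final state.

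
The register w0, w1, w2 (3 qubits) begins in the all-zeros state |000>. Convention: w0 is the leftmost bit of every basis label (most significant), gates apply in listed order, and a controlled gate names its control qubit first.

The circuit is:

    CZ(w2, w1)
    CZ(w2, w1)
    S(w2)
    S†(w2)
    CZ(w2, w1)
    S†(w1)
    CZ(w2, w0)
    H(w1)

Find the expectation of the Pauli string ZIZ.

The expectation value of ZIZ is 1. Key observation: steps 2-5 multiply out to the identity, so the circuit reduces to the remaining gates.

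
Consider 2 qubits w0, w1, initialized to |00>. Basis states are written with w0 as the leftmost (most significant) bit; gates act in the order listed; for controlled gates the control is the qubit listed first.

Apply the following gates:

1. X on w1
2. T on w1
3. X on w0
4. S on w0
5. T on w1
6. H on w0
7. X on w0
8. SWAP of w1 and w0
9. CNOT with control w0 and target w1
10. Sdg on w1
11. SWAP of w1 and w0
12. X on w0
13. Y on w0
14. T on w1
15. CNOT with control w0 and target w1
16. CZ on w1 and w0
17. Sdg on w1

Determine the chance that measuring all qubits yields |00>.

A full measurement returns |00> with probability 0.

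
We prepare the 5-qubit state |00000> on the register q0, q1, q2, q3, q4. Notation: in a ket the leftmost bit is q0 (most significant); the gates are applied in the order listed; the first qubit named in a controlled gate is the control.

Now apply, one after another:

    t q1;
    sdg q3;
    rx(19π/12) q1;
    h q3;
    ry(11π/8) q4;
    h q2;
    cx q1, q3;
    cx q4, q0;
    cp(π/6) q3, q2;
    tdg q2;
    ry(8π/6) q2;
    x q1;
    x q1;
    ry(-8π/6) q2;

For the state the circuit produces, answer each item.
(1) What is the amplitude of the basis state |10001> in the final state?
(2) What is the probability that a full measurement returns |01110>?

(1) |10001> carries amplitude -sqrt(sqrt(2)/4 + 1/2)*sin(5*pi/16)/4 - sqrt(3)*sqrt(1/2 - sqrt(2)/4)*sin(5*pi/16)/4 in the final state. Key observation: steps 11-14 multiply out to the identity, so the circuit reduces to the remaining gates.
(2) Outcome |01110> occurs with probability -sqrt(3)*sqrt(1/2 - sqrt(2)/4)*sqrt(sqrt(2)/4 + 1/2)*cos(5*pi/16)**2/8 + sqrt(2)*cos(5*pi/16)**2/32 + cos(5*pi/16)**2/8.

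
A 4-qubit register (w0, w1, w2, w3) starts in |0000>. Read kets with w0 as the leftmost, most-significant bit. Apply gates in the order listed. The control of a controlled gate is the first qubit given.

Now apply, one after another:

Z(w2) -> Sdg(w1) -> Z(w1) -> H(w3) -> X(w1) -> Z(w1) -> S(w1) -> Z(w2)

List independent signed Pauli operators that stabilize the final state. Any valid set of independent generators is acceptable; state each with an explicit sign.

One valid set of independent stabilizer generators is +IIIX, +ZIII, -IZII, +IIZI (any independent generating set of the same group is equally correct).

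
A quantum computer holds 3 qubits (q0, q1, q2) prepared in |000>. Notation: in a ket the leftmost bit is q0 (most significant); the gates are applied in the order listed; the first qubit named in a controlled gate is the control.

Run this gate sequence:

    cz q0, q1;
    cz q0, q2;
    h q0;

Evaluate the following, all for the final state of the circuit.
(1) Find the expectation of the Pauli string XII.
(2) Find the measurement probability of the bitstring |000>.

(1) The observable XII averages to 1.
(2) The probability of measuring |000> is 1/2.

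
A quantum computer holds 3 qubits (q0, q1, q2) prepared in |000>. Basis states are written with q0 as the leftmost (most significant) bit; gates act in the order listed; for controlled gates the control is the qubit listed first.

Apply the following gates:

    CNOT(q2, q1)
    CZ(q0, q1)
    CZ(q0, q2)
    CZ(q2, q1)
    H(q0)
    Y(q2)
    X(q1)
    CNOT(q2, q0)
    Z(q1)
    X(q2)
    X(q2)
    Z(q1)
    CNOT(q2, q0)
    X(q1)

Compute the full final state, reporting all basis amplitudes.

The final amplitudes are sqrt(2)*I/2 on |001>, sqrt(2)*I/2 on |101>, and 0 on every other basis state. Key observation: steps 7-14 multiply out to the identity, so the circuit reduces to the remaining gates.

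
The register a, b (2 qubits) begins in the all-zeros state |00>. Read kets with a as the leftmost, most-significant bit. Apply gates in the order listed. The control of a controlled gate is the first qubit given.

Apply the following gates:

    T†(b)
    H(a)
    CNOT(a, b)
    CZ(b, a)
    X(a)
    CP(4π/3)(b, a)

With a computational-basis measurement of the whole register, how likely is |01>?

A full measurement returns |01> with probability 1/2.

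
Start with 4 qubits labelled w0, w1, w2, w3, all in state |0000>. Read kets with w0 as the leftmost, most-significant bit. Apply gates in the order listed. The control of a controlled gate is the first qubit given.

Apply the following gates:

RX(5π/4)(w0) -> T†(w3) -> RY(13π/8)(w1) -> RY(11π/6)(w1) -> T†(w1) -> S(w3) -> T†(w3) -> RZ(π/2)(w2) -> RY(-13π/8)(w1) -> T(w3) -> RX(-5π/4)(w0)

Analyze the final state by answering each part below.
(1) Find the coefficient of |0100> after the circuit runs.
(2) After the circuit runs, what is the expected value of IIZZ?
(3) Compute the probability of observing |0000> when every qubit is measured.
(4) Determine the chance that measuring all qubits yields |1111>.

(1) The final state's coefficient on |0100> equals -sqrt(6)*I*cos(3*pi/16)**2/4 - sqrt(6)*I*sin(3*pi/16)*cos(3*pi/16)/4 - sqrt(2)*I*sin(3*pi/16)*cos(3*pi/16)/4 + sqrt(6)*exp(-I*pi/4)*sin(3*pi/16)**2/4 - sqrt(2)*exp(-I*pi/4)*sin(3*pi/16)**2/4 - sqrt(2)*exp(-I*pi/4)*sin(3*pi/16)*cos(3*pi/16)/4 - sqrt(6)*exp(-I*pi/4)*sin(3*pi/16)*cos(3*pi/16)/4 + sqrt(2)*I*cos(3*pi/16)**2/4.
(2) In the final state, IIZZ has expectation 1.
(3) Outcome |0000> occurs with probability -sqrt(3)*sin(3*pi/16)**2*cos(3*pi/16)**2/2 - sin(3*pi/16)*cos(3*pi/16)**3/2 + sqrt(3)*sin(3*pi/16)**4/4 + sin(3*pi/16)**4/2 + sin(3*pi/16)**3*cos(3*pi/16)/2 + sqrt(3)*cos(3*pi/16)**4/4 + sin(3*pi/16)**2*cos(3*pi/16)**2 + cos(3*pi/16)**4/2 - sqrt(3)*I*exp(I*pi/4)*sin(3*pi/16)**2*cos(3*pi/16)**2/2 - I*exp(I*pi/4)*sin(3*pi/16)*cos(3*pi/16)**3/4 - I*exp(-I*pi/4)*sin(3*pi/16)**3*cos(3*pi/16)/4 + I*exp(I*pi/4)*sin(3*pi/16)**3*cos(3*pi/16)/4 + I*exp(-I*pi/4)*sin(3*pi/16)*cos(3*pi/16)**3/4 + sqrt(3)*I*exp(-I*pi/4)*sin(3*pi/16)**2*cos(3*pi/16)**2/2.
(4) Outcome |1111> occurs with probability 0.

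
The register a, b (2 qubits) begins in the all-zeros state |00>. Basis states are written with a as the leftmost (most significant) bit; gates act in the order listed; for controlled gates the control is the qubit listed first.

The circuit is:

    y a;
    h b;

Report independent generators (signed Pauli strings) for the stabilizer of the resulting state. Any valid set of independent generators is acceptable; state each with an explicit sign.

One valid set of independent stabilizer generators is +IX, -ZI (any independent generating set of the same group is equally correct).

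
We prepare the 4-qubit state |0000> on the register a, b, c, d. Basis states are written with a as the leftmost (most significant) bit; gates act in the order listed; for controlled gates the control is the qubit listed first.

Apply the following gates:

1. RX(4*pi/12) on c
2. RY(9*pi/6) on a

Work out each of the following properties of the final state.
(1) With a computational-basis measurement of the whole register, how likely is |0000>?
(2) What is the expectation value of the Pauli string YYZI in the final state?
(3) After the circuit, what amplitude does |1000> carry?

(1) A full measurement returns |0000> with probability 3/8.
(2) The expectation value of YYZI is 0.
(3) The final state's coefficient on |1000> equals sqrt(6)/4.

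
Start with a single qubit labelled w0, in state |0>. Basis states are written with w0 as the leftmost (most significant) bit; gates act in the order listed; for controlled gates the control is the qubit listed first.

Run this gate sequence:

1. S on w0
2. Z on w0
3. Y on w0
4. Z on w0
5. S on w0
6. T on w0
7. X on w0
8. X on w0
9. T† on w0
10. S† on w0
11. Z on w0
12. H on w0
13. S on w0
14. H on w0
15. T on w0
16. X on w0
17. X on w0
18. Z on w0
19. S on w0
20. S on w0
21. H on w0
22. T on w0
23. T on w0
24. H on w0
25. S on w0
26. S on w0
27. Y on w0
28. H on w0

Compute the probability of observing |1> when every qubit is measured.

The probability of measuring |1> is sqrt(2)/4 + 1/2. Key observation: gates 4-11 undo each other exactly, leaving only the rest of the circuit to track.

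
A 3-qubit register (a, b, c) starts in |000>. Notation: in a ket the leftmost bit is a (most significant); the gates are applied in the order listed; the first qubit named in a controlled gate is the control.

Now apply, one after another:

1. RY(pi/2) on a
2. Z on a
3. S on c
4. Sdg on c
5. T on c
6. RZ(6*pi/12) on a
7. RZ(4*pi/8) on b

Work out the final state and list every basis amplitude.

The resulting statevector has amplitude -sqrt(2)*I/2 on |000>, -sqrt(2)/2 on |100>, and 0 on every other basis state. Key observation: gates 3-4 undo each other exactly, leaving only the rest of the circuit to track.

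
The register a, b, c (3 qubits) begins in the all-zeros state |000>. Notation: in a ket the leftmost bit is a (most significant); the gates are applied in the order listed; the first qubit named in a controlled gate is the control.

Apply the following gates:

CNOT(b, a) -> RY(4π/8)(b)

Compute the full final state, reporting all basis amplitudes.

The resulting statevector has amplitude sqrt(2)/2 on |000>, sqrt(2)/2 on |010>, and 0 on every other basis state.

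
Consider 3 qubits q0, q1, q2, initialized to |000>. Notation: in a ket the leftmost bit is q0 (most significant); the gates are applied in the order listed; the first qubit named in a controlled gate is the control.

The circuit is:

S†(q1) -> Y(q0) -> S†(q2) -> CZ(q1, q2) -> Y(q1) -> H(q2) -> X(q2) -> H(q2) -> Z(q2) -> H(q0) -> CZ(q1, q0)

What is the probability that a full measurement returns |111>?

The probability of measuring |111> is 0. Key observation: steps 6-9 multiply out to the identity, so the circuit reduces to the remaining gates.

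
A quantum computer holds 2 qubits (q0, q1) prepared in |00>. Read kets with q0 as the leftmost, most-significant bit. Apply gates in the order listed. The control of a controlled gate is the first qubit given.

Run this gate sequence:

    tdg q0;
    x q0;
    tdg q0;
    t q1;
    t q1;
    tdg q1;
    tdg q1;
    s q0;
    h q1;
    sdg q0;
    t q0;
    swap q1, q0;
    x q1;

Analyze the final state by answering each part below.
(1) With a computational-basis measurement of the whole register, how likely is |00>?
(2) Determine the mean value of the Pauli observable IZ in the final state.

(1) Outcome |00> occurs with probability 1/2. Key observation: steps 4-7 multiply out to the identity, so the circuit reduces to the remaining gates.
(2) In the final state, IZ has expectation 1.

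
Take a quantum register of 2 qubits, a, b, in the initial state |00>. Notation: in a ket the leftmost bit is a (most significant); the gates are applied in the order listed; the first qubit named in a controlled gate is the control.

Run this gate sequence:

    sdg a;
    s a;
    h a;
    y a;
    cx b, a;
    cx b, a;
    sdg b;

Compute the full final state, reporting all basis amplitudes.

The resulting statevector has amplitude -sqrt(2)*I/2 on |00>, 0 on |01>, sqrt(2)*I/2 on |10>, 0 on |11>.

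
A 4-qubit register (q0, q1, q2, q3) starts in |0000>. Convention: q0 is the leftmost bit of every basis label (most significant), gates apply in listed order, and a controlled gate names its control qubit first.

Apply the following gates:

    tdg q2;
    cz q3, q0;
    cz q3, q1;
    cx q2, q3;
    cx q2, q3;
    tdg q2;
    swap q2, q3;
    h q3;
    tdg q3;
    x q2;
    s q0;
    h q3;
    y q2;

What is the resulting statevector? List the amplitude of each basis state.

The resulting statevector has amplitude -I/2 - exp(I*pi/4)/2 on |0000>, -I/2 + exp(I*pi/4)/2 on |0001>, and 0 on every other basis state. Key observation: gates 4-5 undo each other exactly, leaving only the rest of the circuit to track.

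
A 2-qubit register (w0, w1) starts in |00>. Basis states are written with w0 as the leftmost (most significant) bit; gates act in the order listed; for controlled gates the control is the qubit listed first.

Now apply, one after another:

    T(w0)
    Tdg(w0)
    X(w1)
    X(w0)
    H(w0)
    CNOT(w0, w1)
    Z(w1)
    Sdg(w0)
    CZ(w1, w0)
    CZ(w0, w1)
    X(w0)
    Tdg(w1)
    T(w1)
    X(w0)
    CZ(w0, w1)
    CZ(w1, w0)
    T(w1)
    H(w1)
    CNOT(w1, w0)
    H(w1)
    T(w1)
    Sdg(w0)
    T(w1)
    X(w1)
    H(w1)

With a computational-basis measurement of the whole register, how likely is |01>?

Outcome |01> occurs with probability sqrt(2)/8 + 1/4. Key observation: gates 9-16 undo each other exactly, leaving only the rest of the circuit to track.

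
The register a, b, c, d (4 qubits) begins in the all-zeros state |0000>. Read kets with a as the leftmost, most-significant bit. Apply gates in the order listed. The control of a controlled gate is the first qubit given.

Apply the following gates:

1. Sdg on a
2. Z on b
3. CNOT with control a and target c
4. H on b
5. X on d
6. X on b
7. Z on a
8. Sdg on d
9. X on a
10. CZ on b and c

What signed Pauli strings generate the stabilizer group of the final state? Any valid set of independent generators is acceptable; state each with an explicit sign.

The stabilizer group can be generated by +IXII, -ZIII, +IIZI, -IIIZ, among other valid generating sets.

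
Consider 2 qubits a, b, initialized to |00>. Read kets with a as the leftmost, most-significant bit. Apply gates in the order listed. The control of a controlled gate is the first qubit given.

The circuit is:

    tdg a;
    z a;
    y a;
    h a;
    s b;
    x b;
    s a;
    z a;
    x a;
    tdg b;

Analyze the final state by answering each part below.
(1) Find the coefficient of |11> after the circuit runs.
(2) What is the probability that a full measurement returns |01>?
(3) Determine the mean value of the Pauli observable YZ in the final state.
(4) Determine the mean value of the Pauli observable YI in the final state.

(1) The final state's coefficient on |11> equals sqrt(2)*exp(I*pi/4)/2.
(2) Outcome |01> occurs with probability 1/2.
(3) The expectation value of YZ is 1.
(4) The observable YI averages to -1.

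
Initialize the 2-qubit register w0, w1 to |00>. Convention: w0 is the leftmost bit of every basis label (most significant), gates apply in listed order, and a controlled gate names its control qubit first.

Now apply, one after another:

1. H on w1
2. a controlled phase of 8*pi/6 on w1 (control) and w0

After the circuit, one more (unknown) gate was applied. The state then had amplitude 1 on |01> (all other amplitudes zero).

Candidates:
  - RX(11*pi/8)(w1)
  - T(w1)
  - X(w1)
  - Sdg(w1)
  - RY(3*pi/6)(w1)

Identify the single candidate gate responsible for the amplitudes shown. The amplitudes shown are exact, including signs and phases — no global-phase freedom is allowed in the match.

It was RY(3*pi/6)(w1) that produced the state shown.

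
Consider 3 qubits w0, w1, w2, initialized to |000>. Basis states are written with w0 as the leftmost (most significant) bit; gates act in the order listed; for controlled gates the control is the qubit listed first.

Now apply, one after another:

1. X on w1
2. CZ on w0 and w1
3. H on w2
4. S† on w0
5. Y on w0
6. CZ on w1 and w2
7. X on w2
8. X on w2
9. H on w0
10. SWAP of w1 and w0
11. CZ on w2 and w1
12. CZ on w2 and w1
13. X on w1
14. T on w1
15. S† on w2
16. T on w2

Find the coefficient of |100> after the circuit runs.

|100> carries amplitude -I/2 in the final state. Key observation: gates 11-12 undo each other exactly, leaving only the rest of the circuit to track.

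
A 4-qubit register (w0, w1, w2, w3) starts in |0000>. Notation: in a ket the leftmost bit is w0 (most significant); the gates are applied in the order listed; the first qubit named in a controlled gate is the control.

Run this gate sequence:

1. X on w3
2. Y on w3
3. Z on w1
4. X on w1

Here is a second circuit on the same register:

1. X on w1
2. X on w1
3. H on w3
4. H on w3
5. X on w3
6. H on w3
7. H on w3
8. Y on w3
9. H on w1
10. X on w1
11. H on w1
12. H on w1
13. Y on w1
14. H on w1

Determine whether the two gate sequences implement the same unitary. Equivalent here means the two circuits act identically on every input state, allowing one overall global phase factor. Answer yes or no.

No — the two circuits implement different unitaries, even allowing a global phase.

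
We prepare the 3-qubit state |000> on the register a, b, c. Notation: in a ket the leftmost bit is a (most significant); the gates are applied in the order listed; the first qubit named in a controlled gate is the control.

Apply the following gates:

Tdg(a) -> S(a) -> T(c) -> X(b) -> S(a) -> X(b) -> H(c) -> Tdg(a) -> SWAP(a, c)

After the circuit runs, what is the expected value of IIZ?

The observable IIZ averages to 1.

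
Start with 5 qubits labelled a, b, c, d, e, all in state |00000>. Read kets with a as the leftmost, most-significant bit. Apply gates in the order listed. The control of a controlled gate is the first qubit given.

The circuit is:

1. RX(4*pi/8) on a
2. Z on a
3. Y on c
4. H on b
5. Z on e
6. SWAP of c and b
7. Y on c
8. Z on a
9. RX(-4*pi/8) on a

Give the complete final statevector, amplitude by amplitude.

After the circuit, the state carries amplitude sqrt(2)/2 on |01000>, -sqrt(2)/2 on |01100>, and 0 on every other basis state.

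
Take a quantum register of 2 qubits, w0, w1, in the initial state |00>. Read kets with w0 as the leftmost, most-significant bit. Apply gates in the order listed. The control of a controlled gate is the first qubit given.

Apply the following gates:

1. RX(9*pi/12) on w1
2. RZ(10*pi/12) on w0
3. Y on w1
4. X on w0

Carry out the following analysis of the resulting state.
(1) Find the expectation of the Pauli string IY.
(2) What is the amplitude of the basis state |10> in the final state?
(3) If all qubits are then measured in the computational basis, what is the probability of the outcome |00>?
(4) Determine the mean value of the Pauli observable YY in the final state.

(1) The observable IY averages to -sqrt(2)/2.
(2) The amplitude on |10> is sqrt(sqrt(2) + 2)*exp(7*I*pi/12)/2.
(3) The probability of measuring |00> is 0.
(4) In the final state, YY has expectation 0.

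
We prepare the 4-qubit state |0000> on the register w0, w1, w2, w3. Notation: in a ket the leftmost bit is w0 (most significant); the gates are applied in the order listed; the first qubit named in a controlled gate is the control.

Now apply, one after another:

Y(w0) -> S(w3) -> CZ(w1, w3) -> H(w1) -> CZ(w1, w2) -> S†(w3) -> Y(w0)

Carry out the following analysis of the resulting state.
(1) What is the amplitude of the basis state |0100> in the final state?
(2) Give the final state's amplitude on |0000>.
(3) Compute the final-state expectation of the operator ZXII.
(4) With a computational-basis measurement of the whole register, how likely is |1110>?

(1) The amplitude on |0100> is sqrt(2)/2.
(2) The final state's coefficient on |0000> equals sqrt(2)/2.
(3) The observable ZXII averages to 1.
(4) The probability of measuring |1110> is 0.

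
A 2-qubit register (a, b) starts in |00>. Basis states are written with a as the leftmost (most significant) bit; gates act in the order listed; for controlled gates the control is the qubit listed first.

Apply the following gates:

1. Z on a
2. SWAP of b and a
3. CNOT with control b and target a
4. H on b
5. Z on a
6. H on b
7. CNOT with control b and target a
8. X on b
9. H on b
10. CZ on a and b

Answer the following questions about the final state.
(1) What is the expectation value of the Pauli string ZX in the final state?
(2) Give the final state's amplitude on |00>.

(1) The expectation value of ZX is -1.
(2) The final state's coefficient on |00> equals sqrt(2)/2.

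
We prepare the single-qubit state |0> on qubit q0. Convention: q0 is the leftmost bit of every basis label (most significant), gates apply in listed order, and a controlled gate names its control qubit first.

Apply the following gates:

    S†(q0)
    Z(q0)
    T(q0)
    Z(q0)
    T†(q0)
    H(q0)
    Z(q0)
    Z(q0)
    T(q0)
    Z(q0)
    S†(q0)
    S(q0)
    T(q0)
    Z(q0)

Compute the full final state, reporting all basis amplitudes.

The resulting statevector has amplitude sqrt(2)/2 on |0>, sqrt(2)*I/2 on |1>.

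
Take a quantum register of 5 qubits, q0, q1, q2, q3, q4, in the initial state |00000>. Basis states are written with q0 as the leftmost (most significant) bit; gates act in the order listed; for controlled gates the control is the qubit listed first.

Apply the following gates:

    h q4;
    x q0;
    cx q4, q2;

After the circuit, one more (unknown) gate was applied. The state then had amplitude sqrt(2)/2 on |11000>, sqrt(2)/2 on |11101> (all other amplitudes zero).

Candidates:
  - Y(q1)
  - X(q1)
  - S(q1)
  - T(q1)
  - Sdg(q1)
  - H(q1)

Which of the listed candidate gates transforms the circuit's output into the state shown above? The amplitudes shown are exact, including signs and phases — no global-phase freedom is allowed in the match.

It was X(q1) that produced the state shown.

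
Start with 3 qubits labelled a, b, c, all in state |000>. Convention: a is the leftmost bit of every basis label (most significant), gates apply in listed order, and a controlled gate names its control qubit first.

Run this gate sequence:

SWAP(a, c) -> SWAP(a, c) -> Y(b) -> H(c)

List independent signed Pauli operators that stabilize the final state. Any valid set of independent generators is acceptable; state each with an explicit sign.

The final state is stabilized by the group generated by +IIX, +ZII, -IZI; other independent generating sets are equally valid. Key observation: steps 1-2 multiply out to the identity, so the circuit reduces to the remaining gates.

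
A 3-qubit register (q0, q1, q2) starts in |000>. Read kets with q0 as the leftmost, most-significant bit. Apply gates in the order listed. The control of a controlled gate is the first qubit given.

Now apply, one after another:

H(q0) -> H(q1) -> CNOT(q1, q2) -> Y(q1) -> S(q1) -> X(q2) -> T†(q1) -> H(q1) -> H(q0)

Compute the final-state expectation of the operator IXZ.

The observable IXZ averages to 1.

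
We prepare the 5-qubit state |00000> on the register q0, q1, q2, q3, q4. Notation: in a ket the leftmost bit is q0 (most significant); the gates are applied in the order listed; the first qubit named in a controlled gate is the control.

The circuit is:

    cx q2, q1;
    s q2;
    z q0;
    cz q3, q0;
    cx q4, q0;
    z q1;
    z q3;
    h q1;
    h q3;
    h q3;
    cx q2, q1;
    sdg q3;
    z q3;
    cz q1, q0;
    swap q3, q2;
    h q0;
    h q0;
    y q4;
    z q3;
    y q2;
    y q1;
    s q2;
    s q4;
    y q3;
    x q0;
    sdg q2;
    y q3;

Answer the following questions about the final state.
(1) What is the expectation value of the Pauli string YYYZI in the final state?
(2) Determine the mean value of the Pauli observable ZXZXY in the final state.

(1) The observable YYYZI averages to 0. Key observation: the block from step 9 through step 10 cancels to the identity and can be dropped.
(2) The expectation value of ZXZXY is 0.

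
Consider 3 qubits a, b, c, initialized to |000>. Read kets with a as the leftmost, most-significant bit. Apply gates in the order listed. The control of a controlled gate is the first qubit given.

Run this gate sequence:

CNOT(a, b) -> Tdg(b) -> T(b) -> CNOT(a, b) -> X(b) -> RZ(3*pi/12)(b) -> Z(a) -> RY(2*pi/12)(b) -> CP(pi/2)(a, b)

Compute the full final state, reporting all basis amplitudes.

The resulting statevector has amplitude (-sqrt(6) + sqrt(2))*exp(I*pi/8)/4 on |000>, (sqrt(2) + sqrt(6))*exp(I*pi/8)/4 on |010>, and 0 on every other basis state. Key observation: the block from step 1 through step 4 cancels to the identity and can be dropped.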